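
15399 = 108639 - 93240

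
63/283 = 63/283  =  0.22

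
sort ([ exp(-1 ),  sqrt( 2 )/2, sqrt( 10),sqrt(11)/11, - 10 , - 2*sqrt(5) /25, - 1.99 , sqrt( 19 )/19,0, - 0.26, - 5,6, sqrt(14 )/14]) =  [  -  10, - 5, - 1.99, - 0.26, - 2*sqrt( 5 ) /25,0,sqrt(19 )/19,sqrt( 14 )/14,sqrt( 11) /11, exp(  -  1 )  ,  sqrt(2) /2, sqrt ( 10 ), 6 ] 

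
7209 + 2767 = 9976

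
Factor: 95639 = 59^1*1621^1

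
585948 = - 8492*( - 69)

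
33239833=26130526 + 7109307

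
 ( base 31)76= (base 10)223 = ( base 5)1343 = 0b11011111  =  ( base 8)337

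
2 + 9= 11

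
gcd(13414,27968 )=38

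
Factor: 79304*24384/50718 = 2^8*23^1*79^( - 1 )*107^( - 1 )*127^1*431^1 = 322291456/8453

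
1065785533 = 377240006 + 688545527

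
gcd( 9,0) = 9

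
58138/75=775+ 13/75  =  775.17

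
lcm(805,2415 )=2415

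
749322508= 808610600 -59288092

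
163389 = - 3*( - 54463 )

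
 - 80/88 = -10/11 = - 0.91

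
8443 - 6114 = 2329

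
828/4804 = 207/1201 = 0.17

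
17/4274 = 17/4274 = 0.00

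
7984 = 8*998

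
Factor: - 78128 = -2^4*19^1*257^1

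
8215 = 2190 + 6025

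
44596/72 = 11149/18 = 619.39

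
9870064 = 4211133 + 5658931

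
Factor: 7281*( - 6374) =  - 46409094 = - 2^1 * 3^2*809^1*3187^1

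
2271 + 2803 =5074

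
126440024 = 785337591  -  658897567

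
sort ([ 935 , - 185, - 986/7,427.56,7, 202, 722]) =[ - 185, - 986/7,7,202, 427.56, 722, 935]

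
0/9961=0  =  0.00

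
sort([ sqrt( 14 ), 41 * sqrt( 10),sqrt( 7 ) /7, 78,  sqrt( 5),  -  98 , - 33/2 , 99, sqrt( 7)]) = [ - 98,- 33/2, sqrt(7)/7, sqrt(5 ), sqrt(7 ), sqrt( 14 ),78,99,  41*sqrt( 10 ) ]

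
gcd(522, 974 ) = 2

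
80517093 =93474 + 80423619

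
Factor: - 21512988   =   - 2^2 * 3^2*7^1 * 85369^1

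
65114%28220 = 8674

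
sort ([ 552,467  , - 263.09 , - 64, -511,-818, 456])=[-818,-511, - 263.09, - 64,456, 467,  552]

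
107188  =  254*422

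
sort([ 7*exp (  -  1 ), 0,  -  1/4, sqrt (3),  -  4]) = [-4,-1/4,0,sqrt(3),  7  *exp(- 1)] 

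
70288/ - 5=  - 14058 + 2/5 = - 14057.60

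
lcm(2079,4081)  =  110187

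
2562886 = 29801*86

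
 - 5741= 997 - 6738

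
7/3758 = 7/3758 = 0.00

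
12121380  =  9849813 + 2271567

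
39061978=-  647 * (-60374 )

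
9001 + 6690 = 15691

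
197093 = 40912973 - 40715880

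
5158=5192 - 34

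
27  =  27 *1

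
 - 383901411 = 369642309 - 753543720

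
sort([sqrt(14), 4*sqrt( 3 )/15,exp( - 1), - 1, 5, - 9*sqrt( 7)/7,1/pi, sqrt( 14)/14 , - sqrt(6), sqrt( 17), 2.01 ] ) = [ - 9*sqrt(7 )/7, - sqrt( 6 ),-1, sqrt(14)/14,1/pi, exp ( - 1),4* sqrt ( 3)/15, 2.01, sqrt( 14 ),sqrt(17) , 5] 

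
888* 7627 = 6772776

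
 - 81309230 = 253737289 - 335046519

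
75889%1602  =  595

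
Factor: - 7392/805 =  - 1056/115 =- 2^5* 3^1*5^ ( - 1)*11^1*23^( - 1 )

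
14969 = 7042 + 7927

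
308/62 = 4+30/31  =  4.97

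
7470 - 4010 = 3460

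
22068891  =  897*24603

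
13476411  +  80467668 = 93944079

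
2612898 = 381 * 6858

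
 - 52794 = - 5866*9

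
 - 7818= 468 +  - 8286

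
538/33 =538/33 =16.30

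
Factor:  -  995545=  - 5^1 * 199109^1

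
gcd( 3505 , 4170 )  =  5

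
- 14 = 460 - 474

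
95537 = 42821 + 52716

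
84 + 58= 142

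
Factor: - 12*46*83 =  - 2^3*3^1*23^1*83^1=   - 45816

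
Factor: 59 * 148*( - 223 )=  - 2^2*37^1*59^1* 223^1 = - 1947236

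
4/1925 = 4/1925 = 0.00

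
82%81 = 1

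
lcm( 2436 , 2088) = 14616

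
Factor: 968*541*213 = 111545544 = 2^3*3^1*11^2*71^1*541^1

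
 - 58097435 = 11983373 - 70080808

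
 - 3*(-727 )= 2181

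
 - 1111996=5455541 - 6567537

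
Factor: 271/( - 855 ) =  - 3^( - 2)*5^( - 1 )*19^( - 1)*271^1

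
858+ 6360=7218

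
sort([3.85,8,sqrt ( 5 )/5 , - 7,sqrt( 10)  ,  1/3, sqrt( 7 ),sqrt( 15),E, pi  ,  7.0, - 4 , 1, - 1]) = [ - 7, - 4,  -  1,  1/3, sqrt(5)/5, 1, sqrt( 7 ),E, pi,  sqrt( 10),  3.85, sqrt(15) , 7.0,8 ]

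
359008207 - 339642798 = 19365409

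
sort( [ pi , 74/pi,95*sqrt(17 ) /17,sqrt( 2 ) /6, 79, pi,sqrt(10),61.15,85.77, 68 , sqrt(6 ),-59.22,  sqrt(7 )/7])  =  [  -  59.22 , sqrt(2)/6, sqrt( 7 ) /7,sqrt(6), pi, pi,sqrt(10) , 95*sqrt (17)/17 , 74/pi, 61.15,68,79,85.77]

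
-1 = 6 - 7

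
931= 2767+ - 1836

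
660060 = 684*965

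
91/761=91/761 = 0.12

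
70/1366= 35/683= 0.05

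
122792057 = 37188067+85603990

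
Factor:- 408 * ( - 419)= 170952=2^3* 3^1 * 17^1 * 419^1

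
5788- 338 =5450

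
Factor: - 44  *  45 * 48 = -95040 = - 2^6*3^3*5^1 *11^1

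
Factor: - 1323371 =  - 7^1* 97^1*1949^1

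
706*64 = 45184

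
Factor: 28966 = 2^1*7^1*2069^1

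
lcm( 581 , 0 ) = 0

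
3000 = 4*750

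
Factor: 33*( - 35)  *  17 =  - 19635 = - 3^1 * 5^1  *7^1 * 11^1 * 17^1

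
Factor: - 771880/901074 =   -  385940/450537 =-2^2*3^( - 1 ) * 5^1*23^1*79^(-1 )*839^1*1901^( - 1)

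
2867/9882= 47/162 = 0.29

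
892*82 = 73144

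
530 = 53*10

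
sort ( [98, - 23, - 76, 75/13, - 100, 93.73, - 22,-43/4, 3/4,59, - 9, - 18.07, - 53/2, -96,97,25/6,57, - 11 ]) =[ - 100, - 96, - 76, - 53/2,  -  23,  -  22, - 18.07, - 11, - 43/4 , - 9, 3/4, 25/6,  75/13, 57, 59,93.73,97 , 98] 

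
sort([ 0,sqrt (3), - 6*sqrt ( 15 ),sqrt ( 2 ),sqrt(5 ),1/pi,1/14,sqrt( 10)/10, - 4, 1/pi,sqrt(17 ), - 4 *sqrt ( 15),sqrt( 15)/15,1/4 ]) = [ - 6*sqrt(15 ), - 4*sqrt ( 15 ), - 4,0 , 1/14,1/4,sqrt( 15)/15,sqrt (10)/10,1/pi,1/pi,sqrt( 2),  sqrt( 3 ),sqrt ( 5), sqrt ( 17)]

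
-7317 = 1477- 8794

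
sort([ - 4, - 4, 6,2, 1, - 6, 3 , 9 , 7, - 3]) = [ - 6, - 4, - 4,-3,1,2, 3,  6, 7, 9 ]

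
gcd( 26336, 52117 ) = 1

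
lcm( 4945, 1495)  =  64285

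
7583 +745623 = 753206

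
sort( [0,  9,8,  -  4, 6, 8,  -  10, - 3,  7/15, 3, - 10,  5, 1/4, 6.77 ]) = [ - 10, - 10  , - 4 ,-3, 0, 1/4, 7/15,3 , 5,6,  6.77,8, 8, 9]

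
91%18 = 1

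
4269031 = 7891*541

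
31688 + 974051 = 1005739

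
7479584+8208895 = 15688479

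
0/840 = 0 = 0.00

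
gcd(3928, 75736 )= 8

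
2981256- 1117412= 1863844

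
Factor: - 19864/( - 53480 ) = 5^ ( -1 )*7^(  -  1 )*13^1 = 13/35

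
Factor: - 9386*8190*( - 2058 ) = 158201217720 = 2^3*3^3*5^1*7^4*13^2*19^2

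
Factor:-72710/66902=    - 3305/3041= - 5^1 * 661^1*3041^ ( - 1 ) 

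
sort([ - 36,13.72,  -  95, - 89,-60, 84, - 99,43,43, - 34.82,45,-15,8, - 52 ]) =[ - 99, - 95,-89, - 60, - 52, - 36, - 34.82, - 15,8,13.72,43, 43, 45,84] 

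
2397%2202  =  195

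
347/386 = 347/386 = 0.90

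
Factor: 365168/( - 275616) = -787/594 = - 2^ (-1)*3^( - 3) *11^( - 1 )*787^1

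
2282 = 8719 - 6437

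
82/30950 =41/15475 = 0.00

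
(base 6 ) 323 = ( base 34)3l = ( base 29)47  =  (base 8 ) 173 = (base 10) 123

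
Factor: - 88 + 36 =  - 2^2*13^1 = -52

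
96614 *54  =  5217156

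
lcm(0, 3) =0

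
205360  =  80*2567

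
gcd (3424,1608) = 8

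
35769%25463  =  10306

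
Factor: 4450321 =103^1 * 43207^1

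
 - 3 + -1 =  - 4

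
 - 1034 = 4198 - 5232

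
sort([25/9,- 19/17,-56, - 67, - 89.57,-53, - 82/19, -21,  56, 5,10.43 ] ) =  [-89.57, - 67,  -  56,- 53,- 21,-82/19, - 19/17,25/9,5,10.43,56] 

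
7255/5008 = 7255/5008 = 1.45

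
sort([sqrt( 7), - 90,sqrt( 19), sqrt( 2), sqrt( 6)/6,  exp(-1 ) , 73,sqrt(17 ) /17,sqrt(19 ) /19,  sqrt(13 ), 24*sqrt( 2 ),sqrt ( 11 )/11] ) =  [-90,  sqrt(19)/19, sqrt(17) /17,sqrt (11)/11,exp(-1),  sqrt( 6)/6,sqrt(2 ),sqrt( 7 ),sqrt (13),sqrt(19),24*sqrt ( 2),73 ]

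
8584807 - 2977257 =5607550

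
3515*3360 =11810400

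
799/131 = 6 + 13/131 = 6.10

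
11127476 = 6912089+4215387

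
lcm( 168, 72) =504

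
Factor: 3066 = 2^1*3^1*7^1*73^1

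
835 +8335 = 9170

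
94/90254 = 47/45127=0.00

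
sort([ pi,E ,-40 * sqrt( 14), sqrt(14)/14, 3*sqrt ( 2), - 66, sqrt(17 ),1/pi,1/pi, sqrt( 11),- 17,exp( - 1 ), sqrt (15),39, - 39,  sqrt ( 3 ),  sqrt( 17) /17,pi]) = [-40 * sqrt ( 14), - 66, - 39,-17, sqrt( 17) /17,  sqrt( 14) /14, 1/pi, 1/pi,exp( - 1), sqrt( 3 ), E,pi,pi , sqrt (11), sqrt(15 ),sqrt(17),3 * sqrt( 2 ), 39]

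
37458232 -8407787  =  29050445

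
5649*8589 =48519261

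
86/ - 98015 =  - 1 + 97929/98015  =  - 0.00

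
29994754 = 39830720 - 9835966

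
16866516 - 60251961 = -43385445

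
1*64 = 64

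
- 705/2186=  - 705/2186 = -0.32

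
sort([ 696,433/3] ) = [ 433/3, 696 ] 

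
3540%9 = 3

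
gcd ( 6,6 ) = 6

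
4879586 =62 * 78703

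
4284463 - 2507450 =1777013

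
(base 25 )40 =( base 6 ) 244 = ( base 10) 100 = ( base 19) 55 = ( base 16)64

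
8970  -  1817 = 7153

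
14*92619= 1296666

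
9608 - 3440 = 6168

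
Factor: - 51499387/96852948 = -2^ ( - 2)*3^( - 1)*97^( - 1 )*181^1*83207^( - 1 )*284527^1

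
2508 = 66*38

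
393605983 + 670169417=1063775400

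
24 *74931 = 1798344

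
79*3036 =239844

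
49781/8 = 49781/8 = 6222.62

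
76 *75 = 5700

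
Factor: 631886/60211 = 2^1*19^( -1 )*37^1*3169^( - 1 )*8539^1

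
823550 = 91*9050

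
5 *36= 180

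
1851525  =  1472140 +379385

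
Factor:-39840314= -2^1*  19920157^1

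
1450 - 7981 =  - 6531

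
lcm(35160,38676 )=386760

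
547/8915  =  547/8915=0.06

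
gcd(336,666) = 6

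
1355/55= 271/11= 24.64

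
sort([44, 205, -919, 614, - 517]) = [ - 919, -517,44, 205,614]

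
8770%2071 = 486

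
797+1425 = 2222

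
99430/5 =19886  =  19886.00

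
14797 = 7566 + 7231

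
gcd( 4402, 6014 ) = 62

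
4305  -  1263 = 3042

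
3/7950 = 1/2650 = 0.00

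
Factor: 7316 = 2^2*31^1*59^1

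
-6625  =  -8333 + 1708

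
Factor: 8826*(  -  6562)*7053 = - 408483043236 = - 2^2*3^2 * 17^1 * 193^1*1471^1*2351^1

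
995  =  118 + 877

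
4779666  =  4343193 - - 436473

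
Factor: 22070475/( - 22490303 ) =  - 3^6*5^2 * 7^1*11^ ( - 1)*17^( - 1)*127^( - 1)*173^1*947^ ( - 1)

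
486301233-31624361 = 454676872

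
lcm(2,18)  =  18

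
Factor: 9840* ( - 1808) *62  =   - 2^9*3^1*5^1*31^1*41^1*113^1 = - 1103024640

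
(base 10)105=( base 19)5A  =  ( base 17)63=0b1101001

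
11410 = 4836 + 6574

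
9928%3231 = 235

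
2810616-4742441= - 1931825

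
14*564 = 7896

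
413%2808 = 413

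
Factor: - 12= - 2^2 * 3^1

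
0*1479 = 0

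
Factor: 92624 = 2^4*7^1 * 827^1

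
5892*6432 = 37897344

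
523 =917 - 394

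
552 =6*92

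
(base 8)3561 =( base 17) 6a1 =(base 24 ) 379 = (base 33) 1OO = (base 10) 1905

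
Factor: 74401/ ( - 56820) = - 2^( - 2)*3^( - 1)*5^(  -  1)*47^1*947^ (- 1 ) * 1583^1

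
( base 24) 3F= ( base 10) 87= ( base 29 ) 30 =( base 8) 127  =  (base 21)43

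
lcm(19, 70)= 1330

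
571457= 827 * 691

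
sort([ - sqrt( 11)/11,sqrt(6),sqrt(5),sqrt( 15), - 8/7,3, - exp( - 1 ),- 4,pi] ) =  [ -4 ,- 8/7, - exp( - 1 ),- sqrt( 11 )/11, sqrt(5 ),sqrt( 6 ),3,pi,sqrt(15 ) ]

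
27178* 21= 570738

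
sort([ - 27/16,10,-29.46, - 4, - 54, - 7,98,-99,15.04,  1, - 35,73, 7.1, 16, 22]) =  [  -  99,-54, - 35,-29.46,-7, - 4, - 27/16,  1,7.1,10,15.04 , 16,22,73,  98]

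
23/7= 23/7 = 3.29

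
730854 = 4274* 171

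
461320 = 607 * 760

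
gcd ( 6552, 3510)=234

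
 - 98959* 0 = 0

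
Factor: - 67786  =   - 2^1*33893^1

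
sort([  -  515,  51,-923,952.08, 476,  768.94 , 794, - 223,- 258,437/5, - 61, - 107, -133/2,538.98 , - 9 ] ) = [ - 923, -515, - 258 ,-223, - 107,-133/2,  -  61, - 9, 51,437/5, 476,538.98  ,  768.94,794,952.08 ]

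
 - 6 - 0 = -6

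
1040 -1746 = -706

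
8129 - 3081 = 5048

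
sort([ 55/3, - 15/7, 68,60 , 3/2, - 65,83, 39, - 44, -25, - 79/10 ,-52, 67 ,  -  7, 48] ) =[ - 65, - 52, - 44,-25, - 79/10,-7,-15/7, 3/2,55/3,  39,  48, 60,  67 , 68,  83]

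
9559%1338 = 193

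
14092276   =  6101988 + 7990288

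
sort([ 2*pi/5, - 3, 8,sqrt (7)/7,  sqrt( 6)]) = [ - 3 , sqrt(7) /7,2*pi/5,sqrt( 6 ) , 8]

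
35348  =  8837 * 4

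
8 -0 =8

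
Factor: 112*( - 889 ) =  - 2^4 * 7^2*127^1= - 99568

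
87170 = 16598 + 70572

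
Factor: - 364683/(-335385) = 473/435=3^( - 1)*5^( - 1)*11^1*29^(-1 )*43^1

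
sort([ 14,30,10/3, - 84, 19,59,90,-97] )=[-97,- 84,10/3,14, 19, 30,59,90 ] 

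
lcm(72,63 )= 504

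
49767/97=513 + 6/97= 513.06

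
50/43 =1+7/43 = 1.16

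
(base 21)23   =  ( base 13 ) 36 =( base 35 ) 1A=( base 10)45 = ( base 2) 101101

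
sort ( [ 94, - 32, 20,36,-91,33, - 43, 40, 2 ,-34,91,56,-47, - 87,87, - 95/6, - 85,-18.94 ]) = [ - 91,-87,- 85,-47, - 43, - 34,-32, - 18.94, - 95/6, 2, 20, 33,36,40, 56, 87,91,94]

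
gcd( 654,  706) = 2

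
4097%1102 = 791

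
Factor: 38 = 2^1 * 19^1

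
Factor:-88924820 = - 2^2*5^1*4446241^1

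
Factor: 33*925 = 30525 = 3^1* 5^2 * 11^1 * 37^1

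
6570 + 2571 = 9141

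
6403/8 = 800 + 3/8 = 800.38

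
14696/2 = 7348 = 7348.00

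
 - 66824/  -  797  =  66824/797= 83.84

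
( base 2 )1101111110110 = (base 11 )5418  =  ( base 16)1bf6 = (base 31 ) 7DS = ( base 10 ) 7158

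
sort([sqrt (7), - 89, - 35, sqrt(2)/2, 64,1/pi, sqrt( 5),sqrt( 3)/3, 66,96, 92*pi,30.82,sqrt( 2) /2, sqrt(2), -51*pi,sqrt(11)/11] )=[- 51*pi, - 89, - 35, sqrt( 11)/11,1/pi, sqrt(3)/3,sqrt( 2)/2,  sqrt( 2 )/2,sqrt( 2),sqrt( 5),sqrt(7),30.82,64,  66,96,  92*pi]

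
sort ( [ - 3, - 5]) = [ - 5, - 3]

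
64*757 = 48448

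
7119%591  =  27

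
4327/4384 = 4327/4384 = 0.99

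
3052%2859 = 193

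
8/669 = 8/669 = 0.01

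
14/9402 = 7/4701 = 0.00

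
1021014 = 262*3897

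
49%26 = 23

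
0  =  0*3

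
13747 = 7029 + 6718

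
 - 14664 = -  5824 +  - 8840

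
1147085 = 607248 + 539837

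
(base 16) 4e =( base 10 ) 78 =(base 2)1001110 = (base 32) 2E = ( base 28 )2M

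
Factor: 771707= 167^1*4621^1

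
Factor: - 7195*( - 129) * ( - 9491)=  -8809119105 = - 3^1 *5^1 * 43^1 * 1439^1*9491^1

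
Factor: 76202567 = 7^1*113^1*96337^1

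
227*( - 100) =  - 22700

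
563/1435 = 563/1435 = 0.39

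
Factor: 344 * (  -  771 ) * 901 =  - 2^3*3^1*17^1*43^1*53^1*257^1=-238966824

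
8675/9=963 + 8/9  =  963.89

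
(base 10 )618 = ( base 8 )1152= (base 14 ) 322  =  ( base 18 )1G6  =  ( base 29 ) l9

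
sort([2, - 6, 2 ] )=[-6, 2, 2]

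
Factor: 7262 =2^1*3631^1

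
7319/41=7319/41 = 178.51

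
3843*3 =11529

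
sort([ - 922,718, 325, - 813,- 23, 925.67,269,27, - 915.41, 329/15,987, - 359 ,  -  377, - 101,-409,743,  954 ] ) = [ - 922 , - 915.41, - 813, - 409, - 377 ,-359, - 101, - 23,329/15,27,269,325,  718,743,925.67, 954,987 ]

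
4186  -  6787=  - 2601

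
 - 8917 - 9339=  -18256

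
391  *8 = 3128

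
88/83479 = 8/7589 = 0.00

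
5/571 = 5/571 = 0.01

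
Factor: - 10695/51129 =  - 3^(-1 )*5^1*13^( - 1 )*19^ ( - 1)*31^1 = - 155/741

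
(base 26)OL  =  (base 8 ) 1205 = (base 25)10k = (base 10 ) 645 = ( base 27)no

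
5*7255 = 36275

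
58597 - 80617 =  - 22020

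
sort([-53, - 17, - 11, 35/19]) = [  -  53, - 17, - 11, 35/19]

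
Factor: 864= 2^5*3^3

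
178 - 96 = 82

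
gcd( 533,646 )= 1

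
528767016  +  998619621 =1527386637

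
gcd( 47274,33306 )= 6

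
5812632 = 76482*76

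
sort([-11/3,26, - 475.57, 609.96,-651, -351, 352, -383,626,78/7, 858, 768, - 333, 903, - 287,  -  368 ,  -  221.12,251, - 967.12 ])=[ - 967.12,-651, - 475.57 , - 383, - 368,  -  351,-333 , - 287, - 221.12, - 11/3,78/7,26,  251, 352, 609.96,626,  768,  858 , 903]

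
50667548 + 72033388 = 122700936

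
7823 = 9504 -1681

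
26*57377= 1491802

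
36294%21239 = 15055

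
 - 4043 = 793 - 4836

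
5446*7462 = 40638052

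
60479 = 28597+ 31882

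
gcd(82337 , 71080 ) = 1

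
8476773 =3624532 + 4852241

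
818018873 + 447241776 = 1265260649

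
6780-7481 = - 701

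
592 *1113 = 658896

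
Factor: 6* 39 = 234= 2^1  *  3^2*13^1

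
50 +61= 111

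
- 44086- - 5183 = -38903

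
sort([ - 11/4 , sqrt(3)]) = [ - 11/4,sqrt( 3 ) ]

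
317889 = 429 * 741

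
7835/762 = 10 + 215/762 = 10.28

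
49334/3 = 16444 + 2/3 = 16444.67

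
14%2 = 0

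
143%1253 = 143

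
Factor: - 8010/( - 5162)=45/29= 3^2*5^1*29^(-1 ) 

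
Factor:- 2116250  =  -2^1*5^4 * 1693^1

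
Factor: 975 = 3^1 * 5^2*13^1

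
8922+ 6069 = 14991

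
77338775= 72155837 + 5182938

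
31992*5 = 159960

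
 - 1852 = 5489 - 7341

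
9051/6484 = 9051/6484 = 1.40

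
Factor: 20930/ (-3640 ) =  - 2^( - 2 )*23^1 = - 23/4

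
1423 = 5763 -4340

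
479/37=479/37 = 12.95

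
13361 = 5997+7364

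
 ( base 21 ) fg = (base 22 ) F1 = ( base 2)101001011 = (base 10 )331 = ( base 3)110021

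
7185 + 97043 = 104228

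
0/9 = 0 = 0.00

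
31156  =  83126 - 51970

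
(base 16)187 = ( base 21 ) ID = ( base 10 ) 391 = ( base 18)13D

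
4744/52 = 1186/13 = 91.23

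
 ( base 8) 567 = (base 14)1CB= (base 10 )375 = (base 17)151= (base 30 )cf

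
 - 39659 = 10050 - 49709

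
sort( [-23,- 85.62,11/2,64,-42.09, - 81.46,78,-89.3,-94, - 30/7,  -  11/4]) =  [-94, -89.3, - 85.62, - 81.46, - 42.09, - 23 , - 30/7, - 11/4,11/2,64, 78]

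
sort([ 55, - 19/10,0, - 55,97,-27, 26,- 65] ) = [ - 65, - 55, - 27 ,  -  19/10, 0 , 26, 55, 97 ]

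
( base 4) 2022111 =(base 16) 2295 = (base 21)k1c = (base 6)104553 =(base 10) 8853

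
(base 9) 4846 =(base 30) 406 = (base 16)e16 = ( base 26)58I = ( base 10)3606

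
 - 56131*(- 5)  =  280655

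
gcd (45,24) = 3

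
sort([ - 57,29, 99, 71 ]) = [ - 57,  29,71, 99 ] 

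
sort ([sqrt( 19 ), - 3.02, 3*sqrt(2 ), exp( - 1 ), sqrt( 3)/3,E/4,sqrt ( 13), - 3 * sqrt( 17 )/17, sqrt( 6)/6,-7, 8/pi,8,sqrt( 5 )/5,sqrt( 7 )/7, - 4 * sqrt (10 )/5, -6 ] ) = [ - 7, - 6, - 3.02,-4*sqrt(10)/5, - 3 * sqrt( 17)/17, exp ( - 1 ), sqrt(7 )/7,sqrt( 6)/6  ,  sqrt (5 )/5, sqrt( 3 )/3, E/4,8/pi,sqrt(13 ), 3 * sqrt( 2 ), sqrt( 19), 8] 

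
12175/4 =12175/4= 3043.75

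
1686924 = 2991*564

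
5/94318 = 5/94318 = 0.00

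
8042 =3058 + 4984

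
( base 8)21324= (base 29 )AHD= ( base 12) 51b0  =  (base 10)8916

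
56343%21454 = 13435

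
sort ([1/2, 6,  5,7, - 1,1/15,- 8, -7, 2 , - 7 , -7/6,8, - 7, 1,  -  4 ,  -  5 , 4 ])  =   [-8 , - 7, - 7, - 7, - 5, -4 , - 7/6, - 1,  1/15,  1/2, 1, 2,4, 5,  6,7,8 ]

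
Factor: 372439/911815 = 5^( - 1 )*23^1 * 43^(  -  1)*4241^(-1) * 16193^1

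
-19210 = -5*3842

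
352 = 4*88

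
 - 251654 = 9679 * ( - 26)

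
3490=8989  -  5499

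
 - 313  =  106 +  -  419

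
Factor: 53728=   2^5*23^1*73^1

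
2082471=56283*37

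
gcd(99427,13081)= 1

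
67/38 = 1+29/38 = 1.76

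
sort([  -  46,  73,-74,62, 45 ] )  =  [ - 74,-46,  45, 62,73]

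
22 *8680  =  190960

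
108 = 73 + 35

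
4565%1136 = 21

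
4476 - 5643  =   - 1167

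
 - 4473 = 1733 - 6206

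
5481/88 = 62+ 25/88  =  62.28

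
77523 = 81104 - 3581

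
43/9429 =43/9429  =  0.00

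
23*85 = 1955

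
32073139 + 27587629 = 59660768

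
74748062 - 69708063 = 5039999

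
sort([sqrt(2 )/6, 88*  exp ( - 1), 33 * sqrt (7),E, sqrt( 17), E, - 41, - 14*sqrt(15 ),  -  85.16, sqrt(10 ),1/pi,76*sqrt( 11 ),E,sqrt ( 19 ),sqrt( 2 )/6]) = [ - 85.16, - 14*sqrt(15 ), - 41,  sqrt(2) /6,  sqrt(2) /6, 1/pi,  E,E , E,sqrt(10), sqrt(17), sqrt(19), 88* exp( - 1),33*sqrt(7 ),76 * sqrt(11 )]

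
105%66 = 39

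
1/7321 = 1/7321  =  0.00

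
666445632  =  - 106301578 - - 772747210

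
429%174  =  81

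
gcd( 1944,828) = 36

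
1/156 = 1/156 = 0.01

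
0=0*9838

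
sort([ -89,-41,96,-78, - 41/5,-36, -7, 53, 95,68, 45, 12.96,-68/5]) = [-89, - 78, - 41, - 36, - 68/5,  -  41/5, - 7,12.96, 45, 53, 68, 95 , 96]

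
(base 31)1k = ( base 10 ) 51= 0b110011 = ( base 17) 30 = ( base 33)1i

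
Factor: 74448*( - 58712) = - 2^7*3^2*11^1*41^1*47^1*179^1 = - 4370990976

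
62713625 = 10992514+51721111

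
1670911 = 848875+822036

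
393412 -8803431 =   -  8410019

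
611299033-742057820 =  - 130758787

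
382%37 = 12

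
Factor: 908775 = 3^2*5^2*7^1*577^1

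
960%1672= 960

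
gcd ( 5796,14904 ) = 828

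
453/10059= 151/3353 = 0.05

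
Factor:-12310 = -2^1*5^1*1231^1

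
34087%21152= 12935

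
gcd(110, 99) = 11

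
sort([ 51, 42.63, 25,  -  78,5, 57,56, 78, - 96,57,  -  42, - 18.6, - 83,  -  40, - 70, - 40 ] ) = [- 96,  -  83, - 78, - 70,- 42, - 40,-40, - 18.6,5,25, 42.63,51, 56, 57,57, 78]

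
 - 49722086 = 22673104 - 72395190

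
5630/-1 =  - 5630+0/1 = -5630.00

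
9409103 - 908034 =8501069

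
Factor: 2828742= 2^1*3^1*7^1*47^1 * 1433^1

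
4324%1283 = 475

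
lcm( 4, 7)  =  28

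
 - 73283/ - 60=1221 + 23/60= 1221.38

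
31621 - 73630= - 42009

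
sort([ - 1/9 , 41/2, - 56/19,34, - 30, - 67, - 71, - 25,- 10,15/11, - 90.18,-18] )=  [ - 90.18 , - 71, - 67, - 30 , - 25, - 18,- 10 , - 56/19, - 1/9,15/11 , 41/2 , 34 ] 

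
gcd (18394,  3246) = 1082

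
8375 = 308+8067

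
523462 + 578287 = 1101749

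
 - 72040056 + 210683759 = 138643703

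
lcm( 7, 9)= 63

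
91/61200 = 91/61200=0.00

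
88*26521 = 2333848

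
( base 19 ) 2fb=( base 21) 26A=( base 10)1018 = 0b1111111010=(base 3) 1101201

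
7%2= 1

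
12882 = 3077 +9805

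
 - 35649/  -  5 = 7129 + 4/5=   7129.80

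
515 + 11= 526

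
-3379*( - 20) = 67580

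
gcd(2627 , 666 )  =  37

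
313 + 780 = 1093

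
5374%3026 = 2348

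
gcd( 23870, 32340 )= 770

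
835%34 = 19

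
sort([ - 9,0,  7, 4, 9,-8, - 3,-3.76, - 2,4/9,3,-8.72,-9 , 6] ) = [ - 9, - 9,-8.72, - 8, - 3.76,  -  3, - 2, 0, 4/9,3,4,6,7,9]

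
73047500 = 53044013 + 20003487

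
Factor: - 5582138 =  - 2^1*2791069^1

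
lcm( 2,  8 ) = 8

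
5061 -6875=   -1814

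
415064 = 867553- 452489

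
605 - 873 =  - 268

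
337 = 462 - 125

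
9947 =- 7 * ( - 1421 )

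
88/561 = 8/51 = 0.16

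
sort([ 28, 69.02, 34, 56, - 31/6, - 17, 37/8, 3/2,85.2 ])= [-17,-31/6, 3/2,37/8, 28,34, 56, 69.02, 85.2]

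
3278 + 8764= 12042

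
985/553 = 1 + 432/553 = 1.78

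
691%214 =49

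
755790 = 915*826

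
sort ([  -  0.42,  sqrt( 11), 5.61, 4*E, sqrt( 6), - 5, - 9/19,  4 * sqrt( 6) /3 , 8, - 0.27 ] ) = [ - 5, - 9/19, - 0.42, - 0.27,sqrt( 6 ), 4 *sqrt( 6) /3,sqrt ( 11), 5.61, 8,4  *E]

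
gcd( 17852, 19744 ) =4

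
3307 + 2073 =5380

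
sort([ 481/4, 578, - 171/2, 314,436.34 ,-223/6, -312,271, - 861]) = [ -861, -312, -171/2,  -  223/6,481/4, 271 , 314, 436.34, 578] 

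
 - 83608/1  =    -  83608  =  - 83608.00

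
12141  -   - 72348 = 84489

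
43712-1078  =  42634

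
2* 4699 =9398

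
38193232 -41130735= - 2937503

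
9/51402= 3/17134 = 0.00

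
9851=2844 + 7007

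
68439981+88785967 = 157225948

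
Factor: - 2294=  -  2^1 * 31^1*37^1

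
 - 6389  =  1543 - 7932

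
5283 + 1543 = 6826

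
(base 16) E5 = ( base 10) 229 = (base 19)c1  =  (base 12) 171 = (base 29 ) 7Q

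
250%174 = 76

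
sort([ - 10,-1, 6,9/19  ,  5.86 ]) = [ - 10, - 1, 9/19,  5.86, 6 ] 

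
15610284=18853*828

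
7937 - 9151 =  - 1214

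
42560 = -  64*( - 665 ) 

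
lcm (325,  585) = 2925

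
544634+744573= 1289207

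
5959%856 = 823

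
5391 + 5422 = 10813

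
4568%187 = 80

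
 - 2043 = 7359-9402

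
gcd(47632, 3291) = 1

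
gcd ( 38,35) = 1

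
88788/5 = 88788/5 = 17757.60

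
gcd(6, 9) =3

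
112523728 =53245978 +59277750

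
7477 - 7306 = 171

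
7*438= 3066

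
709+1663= 2372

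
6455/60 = 1291/12 = 107.58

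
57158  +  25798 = 82956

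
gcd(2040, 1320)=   120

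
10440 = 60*174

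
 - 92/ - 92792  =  23/23198 = 0.00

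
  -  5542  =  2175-7717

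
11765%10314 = 1451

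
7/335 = 7/335 = 0.02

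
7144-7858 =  - 714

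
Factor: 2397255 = 3^1*5^1*7^1*17^2 * 79^1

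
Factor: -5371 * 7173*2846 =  -2^1*3^2*41^1*131^1*797^1*1423^1= -109645516818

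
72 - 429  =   - 357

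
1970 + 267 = 2237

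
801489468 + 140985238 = 942474706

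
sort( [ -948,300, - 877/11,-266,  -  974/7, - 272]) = [ - 948, - 272,-266, - 974/7, - 877/11,300] 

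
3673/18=3673/18   =  204.06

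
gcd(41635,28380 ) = 55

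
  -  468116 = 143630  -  611746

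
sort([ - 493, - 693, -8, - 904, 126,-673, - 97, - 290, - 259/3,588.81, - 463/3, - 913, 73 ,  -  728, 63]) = [ - 913,  -  904, - 728,-693, - 673, - 493 ,  -  290,-463/3,- 97, - 259/3, - 8, 63 , 73, 126 , 588.81]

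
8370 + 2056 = 10426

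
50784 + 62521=113305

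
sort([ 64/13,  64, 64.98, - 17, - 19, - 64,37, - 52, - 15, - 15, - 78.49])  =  [ - 78.49, - 64, - 52, - 19,  -  17, - 15, - 15, 64/13,37,64, 64.98]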